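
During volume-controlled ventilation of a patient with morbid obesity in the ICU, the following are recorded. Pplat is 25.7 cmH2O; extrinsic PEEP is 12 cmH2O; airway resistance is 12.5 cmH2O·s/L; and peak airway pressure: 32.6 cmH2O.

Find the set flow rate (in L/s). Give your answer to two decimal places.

flow = (PIP − Pplat) / Raw = 6.9 / 12.5 = 0.552 L/s.

0.55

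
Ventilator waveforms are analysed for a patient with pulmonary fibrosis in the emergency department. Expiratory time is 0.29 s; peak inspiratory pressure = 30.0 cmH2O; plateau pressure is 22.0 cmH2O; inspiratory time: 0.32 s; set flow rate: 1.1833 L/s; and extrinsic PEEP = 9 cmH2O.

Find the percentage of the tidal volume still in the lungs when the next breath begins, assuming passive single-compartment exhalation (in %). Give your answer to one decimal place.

Vt = flow × Ti = 1.1833 L/s × 0.32 s × 1000 mL/L = 378.66 mL.
R = (PIP − Pplat)/V̇ = (30.0 − 22.0) / 1.1833 = 8.0/1.1833 = 6.761 cmH2O·s/L.
C = Vt/(Pplat − PEEP) = 378.66 / (22.0 − 9) = 378.66/13.0 = 29.128 mL/cmH2O.
τ = R × C = 6.761 × 0.02913 L/cmH2O = 0.1969 s.
Fraction remaining at end-expiration = e^(−Te/τ) = e^(−0.29/0.1969) = 0.2293 → 22.93%.

22.9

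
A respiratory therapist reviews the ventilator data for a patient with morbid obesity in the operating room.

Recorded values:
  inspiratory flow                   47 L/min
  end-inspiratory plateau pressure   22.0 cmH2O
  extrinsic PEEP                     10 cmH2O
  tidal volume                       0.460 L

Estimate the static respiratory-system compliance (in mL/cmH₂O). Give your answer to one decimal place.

Cstat = Vt / (Pplat − PEEP) = 460 / (22.0 − 10) = 460 / 12.0 = 38.333 mL/cmH2O.

38.3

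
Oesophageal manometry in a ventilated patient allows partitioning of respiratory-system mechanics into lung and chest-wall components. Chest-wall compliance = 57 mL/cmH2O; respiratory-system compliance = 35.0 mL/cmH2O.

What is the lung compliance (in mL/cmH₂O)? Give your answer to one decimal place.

90.7

1/CL = 1/Crs − 1/Ccw.
1/CL = 1/35.0 − 1/57 = 0.01103.
CL = 90.662 mL/cmH2O.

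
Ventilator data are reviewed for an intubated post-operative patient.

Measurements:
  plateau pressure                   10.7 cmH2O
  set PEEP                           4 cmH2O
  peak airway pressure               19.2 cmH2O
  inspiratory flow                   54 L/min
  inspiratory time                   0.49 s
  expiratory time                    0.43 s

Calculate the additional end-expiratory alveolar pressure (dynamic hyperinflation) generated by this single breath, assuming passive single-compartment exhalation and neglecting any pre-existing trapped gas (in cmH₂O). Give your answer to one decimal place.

3.4

Flow: 54 L/min ÷ 60 = 0.9 L/s.
Vt = flow × Ti = 0.9 L/s × 0.49 s × 1000 mL/L = 441.0 mL.
R = (PIP − Pplat)/V̇ = (19.2 − 10.7) / 0.9 = 8.5/0.9 = 9.444 cmH2O·s/L.
C = Vt/(Pplat − PEEP) = 441.0 / (10.7 − 4) = 441.0/6.7 = 65.821 mL/cmH2O.
τ = R × C = 9.444 × 0.06582 L/cmH2O = 0.6216 s.
Fraction remaining = e^(−Te/τ) = e^(−0.43/0.6216) = 0.5007; trapped volume = 441.0 × 0.5007 = 220.81 mL.
Additional alveolar pressure from trapping ≈ V_trapped / C = 220.81 / 65.821 = 3.355 cmH2O.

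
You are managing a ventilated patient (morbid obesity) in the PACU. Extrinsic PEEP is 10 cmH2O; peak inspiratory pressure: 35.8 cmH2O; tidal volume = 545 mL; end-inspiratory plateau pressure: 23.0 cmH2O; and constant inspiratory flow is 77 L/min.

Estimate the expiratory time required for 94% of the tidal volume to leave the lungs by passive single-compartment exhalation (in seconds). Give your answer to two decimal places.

1.18

Flow: 77 L/min ÷ 60 = 1.2833 L/s.
R = (PIP − Pplat)/V̇ = (35.8 − 23.0) / 1.2833 = 12.8/1.2833 = 9.974 cmH2O·s/L.
C = Vt/(Pplat − PEEP) = 545.0 / (23.0 − 10) = 545.0/13.0 = 41.923 mL/cmH2O.
τ = R × C = 9.974 × 0.04192 L/cmH2O = 0.4181 s.
t = −τ·ln(1 − 0.94) = −0.4181·ln(0.06) = 1.176 s.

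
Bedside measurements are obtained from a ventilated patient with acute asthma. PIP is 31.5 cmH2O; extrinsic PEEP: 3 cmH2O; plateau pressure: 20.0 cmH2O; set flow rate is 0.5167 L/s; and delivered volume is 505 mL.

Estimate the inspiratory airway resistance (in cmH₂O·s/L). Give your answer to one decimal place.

22.3

Raw = (PIP − Pplat) / flow = (31.5 − 20.0) / 0.5167 = 11.5 / 0.5167 = 22.257 cmH2O·s/L.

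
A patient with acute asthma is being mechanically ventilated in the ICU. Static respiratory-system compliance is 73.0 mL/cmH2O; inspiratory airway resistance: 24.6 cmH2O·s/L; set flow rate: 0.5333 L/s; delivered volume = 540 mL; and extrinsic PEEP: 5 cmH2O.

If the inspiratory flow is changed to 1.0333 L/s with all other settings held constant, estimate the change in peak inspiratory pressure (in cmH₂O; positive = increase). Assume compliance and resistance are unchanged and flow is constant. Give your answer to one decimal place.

12.3

PIP = Vt/C + R·V̇ + PEEP (constant-flow equation of motion).
Only the resistive term changes: ΔPIP = R × ΔV̇ = 24.6 × (1.0333 − 0.5333) = 24.6 × 0.5 = 12.3 cmH2O.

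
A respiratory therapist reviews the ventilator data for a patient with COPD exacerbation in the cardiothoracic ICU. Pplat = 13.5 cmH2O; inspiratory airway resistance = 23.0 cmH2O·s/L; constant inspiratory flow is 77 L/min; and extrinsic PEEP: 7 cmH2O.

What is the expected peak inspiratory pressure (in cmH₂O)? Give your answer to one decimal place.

43.0

Flow: 77 L/min ÷ 60 = 1.2833 L/s.
PIP = Pplat + Raw × flow = 13.5 + 23.0 × 1.2833 = 13.5 + 29.516 = 43.016 cmH2O.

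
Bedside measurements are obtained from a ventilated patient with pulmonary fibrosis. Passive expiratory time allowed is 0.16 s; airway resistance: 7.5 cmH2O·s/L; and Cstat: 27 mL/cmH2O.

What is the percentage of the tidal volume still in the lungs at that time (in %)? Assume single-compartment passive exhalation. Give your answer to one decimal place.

45.4

τ = R × C = 7.5 × 27 mL/cmH2O = 7.5 × 0.027 L/cmH2O = 0.2025 s.
Passive exhalation: V(t)/V₀ = e^(−t/τ) = e^(−0.16/0.2025) = 0.4538.
Fraction remaining = 0.4538 → 45.38%.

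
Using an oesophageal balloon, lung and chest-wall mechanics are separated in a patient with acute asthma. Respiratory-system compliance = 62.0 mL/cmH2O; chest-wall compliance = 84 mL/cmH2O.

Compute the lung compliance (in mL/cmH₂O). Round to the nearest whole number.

1/CL = 1/Crs − 1/Ccw.
1/CL = 1/62.0 − 1/84 = 0.004224.
CL = 236.74 mL/cmH2O.

237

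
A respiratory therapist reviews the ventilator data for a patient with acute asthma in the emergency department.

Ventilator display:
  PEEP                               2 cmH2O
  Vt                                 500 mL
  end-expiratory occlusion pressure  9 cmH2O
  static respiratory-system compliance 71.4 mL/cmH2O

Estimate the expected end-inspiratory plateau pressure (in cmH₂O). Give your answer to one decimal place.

16.0

End-expiratory occlusion gives total PEEP = 9 cmH2O (intrinsic PEEP = 9 − 2 = 7). Use total PEEP for the elastic gradient.
Pplat = PEEPtotal + Vt / Cstat = 9 + 500 / 71.4 = 9 + 7.003 = 16.003 cmH2O.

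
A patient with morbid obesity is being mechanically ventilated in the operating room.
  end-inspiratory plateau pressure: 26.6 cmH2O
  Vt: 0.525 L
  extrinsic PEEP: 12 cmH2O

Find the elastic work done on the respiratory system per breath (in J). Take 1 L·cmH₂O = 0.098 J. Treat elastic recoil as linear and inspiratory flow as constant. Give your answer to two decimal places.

Elastic work ≈ ½ × (Pplat − PEEP) × Vt = 0.5 × (26.6 − 12) × 0.525 L = 0.5 × 14.6 × 0.525 = 3.833 L·cmH2O.
× 0.098 J/(L·cmH2O) → 0.3756 J.

0.38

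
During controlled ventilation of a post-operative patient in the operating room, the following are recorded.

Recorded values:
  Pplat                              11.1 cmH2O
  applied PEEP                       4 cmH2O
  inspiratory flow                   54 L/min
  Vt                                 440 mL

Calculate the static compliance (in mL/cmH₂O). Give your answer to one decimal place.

Cstat = Vt / (Pplat − PEEP) = 440 / (11.1 − 4) = 440 / 7.1 = 61.972 mL/cmH2O.

62.0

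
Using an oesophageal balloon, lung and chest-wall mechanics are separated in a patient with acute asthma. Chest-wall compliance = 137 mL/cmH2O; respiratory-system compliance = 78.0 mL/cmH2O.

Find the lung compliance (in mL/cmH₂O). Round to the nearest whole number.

181

1/CL = 1/Crs − 1/Ccw.
1/CL = 1/78.0 − 1/137 = 0.005521.
CL = 181.13 mL/cmH2O.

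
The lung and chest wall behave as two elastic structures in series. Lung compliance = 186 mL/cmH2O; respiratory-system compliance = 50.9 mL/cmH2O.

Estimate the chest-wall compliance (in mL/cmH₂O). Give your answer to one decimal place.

70.1

1/Ccw = 1/Crs − 1/CL.
1/Ccw = 1/50.9 − 1/186 = 0.01427.
Ccw = 70.077 mL/cmH2O.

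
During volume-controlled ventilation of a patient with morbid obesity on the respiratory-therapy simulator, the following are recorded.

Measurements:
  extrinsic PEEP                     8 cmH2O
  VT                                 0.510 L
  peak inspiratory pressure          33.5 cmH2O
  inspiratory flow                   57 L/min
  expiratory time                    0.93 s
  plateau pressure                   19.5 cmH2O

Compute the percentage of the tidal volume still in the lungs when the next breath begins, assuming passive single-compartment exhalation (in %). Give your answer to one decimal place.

24.1

Flow: 57 L/min ÷ 60 = 0.95 L/s.
R = (PIP − Pplat)/V̇ = (33.5 − 19.5) / 0.95 = 14.0/0.95 = 14.737 cmH2O·s/L.
C = Vt/(Pplat − PEEP) = 510.0 / (19.5 − 8) = 510.0/11.5 = 44.348 mL/cmH2O.
τ = R × C = 14.737 × 0.04435 L/cmH2O = 0.6536 s.
Fraction remaining at end-expiration = e^(−Te/τ) = e^(−0.93/0.6536) = 0.241 → 24.1%.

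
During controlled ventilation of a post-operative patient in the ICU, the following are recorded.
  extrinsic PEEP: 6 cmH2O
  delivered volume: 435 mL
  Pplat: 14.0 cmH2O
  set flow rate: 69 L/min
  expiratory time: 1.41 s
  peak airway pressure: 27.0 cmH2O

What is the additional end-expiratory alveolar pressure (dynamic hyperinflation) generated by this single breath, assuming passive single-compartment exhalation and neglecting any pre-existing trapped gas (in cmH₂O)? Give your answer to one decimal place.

Flow: 69 L/min ÷ 60 = 1.15 L/s.
R = (PIP − Pplat)/V̇ = (27.0 − 14.0) / 1.15 = 13.0/1.15 = 11.304 cmH2O·s/L.
C = Vt/(Pplat − PEEP) = 435.0 / (14.0 − 6) = 435.0/8.0 = 54.375 mL/cmH2O.
τ = R × C = 11.304 × 0.05438 L/cmH2O = 0.6147 s.
Fraction remaining = e^(−Te/τ) = e^(−1.41/0.6147) = 0.1009; trapped volume = 435.0 × 0.1009 = 43.892 mL.
Additional alveolar pressure from trapping ≈ V_trapped / C = 43.892 / 54.375 = 0.8072 cmH2O.

0.8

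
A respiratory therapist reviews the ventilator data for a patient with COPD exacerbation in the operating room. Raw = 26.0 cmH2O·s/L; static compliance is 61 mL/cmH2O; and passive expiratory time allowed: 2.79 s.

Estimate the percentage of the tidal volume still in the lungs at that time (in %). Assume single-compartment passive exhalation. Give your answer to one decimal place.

17.2

τ = R × C = 26.0 × 61 mL/cmH2O = 26.0 × 0.061 L/cmH2O = 1.586 s.
Passive exhalation: V(t)/V₀ = e^(−t/τ) = e^(−2.79/1.586) = 0.1722.
Fraction remaining = 0.1722 → 17.22%.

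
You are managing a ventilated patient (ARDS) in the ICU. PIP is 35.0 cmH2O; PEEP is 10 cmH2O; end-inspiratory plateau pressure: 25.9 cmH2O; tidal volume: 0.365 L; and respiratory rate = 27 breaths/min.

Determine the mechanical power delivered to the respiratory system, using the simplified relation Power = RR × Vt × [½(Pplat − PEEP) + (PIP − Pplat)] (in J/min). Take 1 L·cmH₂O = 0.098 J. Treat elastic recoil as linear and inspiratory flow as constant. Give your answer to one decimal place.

Per-breath work = Vt × [½(Pplat−PEEP) + (PIP−Pplat)] = 0.365 × [0.5×15.9 + 9.1] = 0.365 × 17.05 = 6.223 L·cmH2O.
Power = 27 × 6.223 = 168.02 L·cmH2O/min.
× 0.098 J/(L·cmH2O) → 16.466 J/min.

16.5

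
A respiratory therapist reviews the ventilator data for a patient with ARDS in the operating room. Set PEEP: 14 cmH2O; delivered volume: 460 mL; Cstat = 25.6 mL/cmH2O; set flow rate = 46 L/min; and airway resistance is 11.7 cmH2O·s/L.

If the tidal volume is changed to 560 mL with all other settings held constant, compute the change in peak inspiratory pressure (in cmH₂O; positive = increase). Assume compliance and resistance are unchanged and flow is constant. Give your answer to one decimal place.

3.9

PIP = Vt/C + R·V̇ + PEEP (constant-flow equation of motion).
Only the elastic term changes: ΔPIP = ΔVt / C = (560 − 460) / 25.6 = 3.906 cmH2O.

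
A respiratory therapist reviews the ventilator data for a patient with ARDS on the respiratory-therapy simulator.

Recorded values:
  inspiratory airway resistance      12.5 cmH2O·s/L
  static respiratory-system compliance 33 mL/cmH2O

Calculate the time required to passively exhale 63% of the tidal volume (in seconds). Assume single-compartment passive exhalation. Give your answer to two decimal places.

τ = R × C = 12.5 × 33 mL/cmH2O = 12.5 × 0.033 L/cmH2O = 0.4125 s.
Exhaled fraction f = 1 − e^(−t/τ) → t = −τ·ln(1 − f) = −0.4125·ln(0.37) = 0.4101 s.

0.41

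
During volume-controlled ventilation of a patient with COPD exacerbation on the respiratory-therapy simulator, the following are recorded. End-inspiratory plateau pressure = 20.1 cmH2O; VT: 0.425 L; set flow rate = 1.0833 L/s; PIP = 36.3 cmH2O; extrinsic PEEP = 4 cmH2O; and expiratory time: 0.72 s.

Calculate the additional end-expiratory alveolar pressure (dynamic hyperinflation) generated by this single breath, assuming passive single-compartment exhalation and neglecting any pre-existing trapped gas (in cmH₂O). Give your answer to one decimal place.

R = (PIP − Pplat)/V̇ = (36.3 − 20.1) / 1.0833 = 16.2/1.0833 = 14.954 cmH2O·s/L.
C = Vt/(Pplat − PEEP) = 425.0 / (20.1 − 4) = 425.0/16.1 = 26.398 mL/cmH2O.
τ = R × C = 14.954 × 0.0264 L/cmH2O = 0.3948 s.
Fraction remaining = e^(−Te/τ) = e^(−0.72/0.3948) = 0.1614; trapped volume = 425.0 × 0.1614 = 68.595 mL.
Additional alveolar pressure from trapping ≈ V_trapped / C = 68.595 / 26.398 = 2.598 cmH2O.

2.6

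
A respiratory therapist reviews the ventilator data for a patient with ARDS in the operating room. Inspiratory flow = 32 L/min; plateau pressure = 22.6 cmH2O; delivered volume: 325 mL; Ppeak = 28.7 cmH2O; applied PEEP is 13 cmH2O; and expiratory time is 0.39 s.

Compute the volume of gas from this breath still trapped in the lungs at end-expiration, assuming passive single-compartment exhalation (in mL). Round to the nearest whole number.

Flow: 32 L/min ÷ 60 = 0.5333 L/s.
R = (PIP − Pplat)/V̇ = (28.7 − 22.6) / 0.5333 = 6.1/0.5333 = 11.438 cmH2O·s/L.
C = Vt/(Pplat − PEEP) = 325.0 / (22.6 − 13) = 325.0/9.6 = 33.854 mL/cmH2O.
τ = R × C = 11.438 × 0.03385 L/cmH2O = 0.3872 s.
Fraction remaining = e^(−Te/τ) = e^(−0.39/0.3872) = 0.3652.
Trapped volume = 325.0 × 0.3652 = 118.69 mL.

119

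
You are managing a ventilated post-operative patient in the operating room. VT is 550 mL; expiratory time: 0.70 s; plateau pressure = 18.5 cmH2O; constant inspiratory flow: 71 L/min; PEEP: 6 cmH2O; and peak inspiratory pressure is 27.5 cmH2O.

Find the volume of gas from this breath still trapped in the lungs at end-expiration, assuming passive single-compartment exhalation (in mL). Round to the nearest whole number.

Flow: 71 L/min ÷ 60 = 1.1833 L/s.
R = (PIP − Pplat)/V̇ = (27.5 − 18.5) / 1.1833 = 9.0/1.1833 = 7.606 cmH2O·s/L.
C = Vt/(Pplat − PEEP) = 550.0 / (18.5 − 6) = 550.0/12.5 = 44.0 mL/cmH2O.
τ = R × C = 7.606 × 0.044 L/cmH2O = 0.3347 s.
Fraction remaining = e^(−Te/τ) = e^(−0.70/0.3347) = 0.1235.
Trapped volume = 550.0 × 0.1235 = 67.925 mL.

68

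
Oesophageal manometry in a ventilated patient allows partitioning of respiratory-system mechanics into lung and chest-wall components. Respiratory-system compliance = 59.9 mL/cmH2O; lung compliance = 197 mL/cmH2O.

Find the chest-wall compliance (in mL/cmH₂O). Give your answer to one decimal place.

1/Ccw = 1/Crs − 1/CL.
1/Ccw = 1/59.9 − 1/197 = 0.01162.
Ccw = 86.059 mL/cmH2O.

86.1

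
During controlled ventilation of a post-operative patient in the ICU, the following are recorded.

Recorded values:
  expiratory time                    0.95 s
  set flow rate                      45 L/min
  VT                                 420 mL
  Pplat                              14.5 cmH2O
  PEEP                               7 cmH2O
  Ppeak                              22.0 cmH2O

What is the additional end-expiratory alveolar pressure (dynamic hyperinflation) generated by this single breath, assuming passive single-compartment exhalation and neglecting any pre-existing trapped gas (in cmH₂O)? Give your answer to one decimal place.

Flow: 45 L/min ÷ 60 = 0.75 L/s.
R = (PIP − Pplat)/V̇ = (22.0 − 14.5) / 0.75 = 7.5/0.75 = 10.0 cmH2O·s/L.
C = Vt/(Pplat − PEEP) = 420.0 / (14.5 − 7) = 420.0/7.5 = 56.0 mL/cmH2O.
τ = R × C = 10.0 × 0.056 L/cmH2O = 0.56 s.
Fraction remaining = e^(−Te/τ) = e^(−0.95/0.56) = 0.1833; trapped volume = 420.0 × 0.1833 = 76.986 mL.
Additional alveolar pressure from trapping ≈ V_trapped / C = 76.986 / 56.0 = 1.375 cmH2O.

1.4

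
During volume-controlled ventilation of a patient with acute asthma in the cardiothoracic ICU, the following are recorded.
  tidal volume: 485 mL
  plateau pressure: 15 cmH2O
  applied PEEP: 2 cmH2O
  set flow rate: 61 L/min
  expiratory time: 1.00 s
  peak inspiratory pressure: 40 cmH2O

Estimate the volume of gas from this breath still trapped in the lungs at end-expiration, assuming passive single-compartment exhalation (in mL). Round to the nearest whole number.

163

Flow: 61 L/min ÷ 60 = 1.0167 L/s.
R = (PIP − Pplat)/V̇ = (40 − 15) / 1.0167 = 25.0/1.0167 = 24.589 cmH2O·s/L.
C = Vt/(Pplat − PEEP) = 485.0 / (15 − 2) = 485.0/13.0 = 37.308 mL/cmH2O.
τ = R × C = 24.589 × 0.03731 L/cmH2O = 0.9174 s.
Fraction remaining = e^(−Te/τ) = e^(−1.00/0.9174) = 0.3362.
Trapped volume = 485.0 × 0.3362 = 163.06 mL.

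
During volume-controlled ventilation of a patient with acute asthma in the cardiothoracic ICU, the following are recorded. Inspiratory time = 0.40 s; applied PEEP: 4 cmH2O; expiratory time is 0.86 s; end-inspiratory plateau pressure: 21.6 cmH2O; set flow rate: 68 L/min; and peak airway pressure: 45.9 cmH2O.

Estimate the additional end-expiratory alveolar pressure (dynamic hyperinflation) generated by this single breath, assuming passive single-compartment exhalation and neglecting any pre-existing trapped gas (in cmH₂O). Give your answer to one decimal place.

3.7

Flow: 68 L/min ÷ 60 = 1.1333 L/s.
Vt = flow × Ti = 1.1333 L/s × 0.40 s × 1000 mL/L = 453.32 mL.
R = (PIP − Pplat)/V̇ = (45.9 − 21.6) / 1.1333 = 24.3/1.1333 = 21.442 cmH2O·s/L.
C = Vt/(Pplat − PEEP) = 453.32 / (21.6 − 4) = 453.32/17.6 = 25.757 mL/cmH2O.
τ = R × C = 21.442 × 0.02576 L/cmH2O = 0.5523 s.
Fraction remaining = e^(−Te/τ) = e^(−0.86/0.5523) = 0.2107; trapped volume = 453.32 × 0.2107 = 95.515 mL.
Additional alveolar pressure from trapping ≈ V_trapped / C = 95.515 / 25.757 = 3.708 cmH2O.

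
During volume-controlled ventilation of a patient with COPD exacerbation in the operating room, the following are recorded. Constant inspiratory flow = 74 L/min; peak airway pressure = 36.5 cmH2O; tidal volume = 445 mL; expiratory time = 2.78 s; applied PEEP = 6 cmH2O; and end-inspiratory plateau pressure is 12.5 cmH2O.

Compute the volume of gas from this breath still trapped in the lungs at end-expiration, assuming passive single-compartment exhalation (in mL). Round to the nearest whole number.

55

Flow: 74 L/min ÷ 60 = 1.2333 L/s.
R = (PIP − Pplat)/V̇ = (36.5 − 12.5) / 1.2333 = 24.0/1.2333 = 19.46 cmH2O·s/L.
C = Vt/(Pplat − PEEP) = 445.0 / (12.5 − 6) = 445.0/6.5 = 68.462 mL/cmH2O.
τ = R × C = 19.46 × 0.06846 L/cmH2O = 1.332 s.
Fraction remaining = e^(−Te/τ) = e^(−2.78/1.332) = 0.124.
Trapped volume = 445.0 × 0.124 = 55.18 mL.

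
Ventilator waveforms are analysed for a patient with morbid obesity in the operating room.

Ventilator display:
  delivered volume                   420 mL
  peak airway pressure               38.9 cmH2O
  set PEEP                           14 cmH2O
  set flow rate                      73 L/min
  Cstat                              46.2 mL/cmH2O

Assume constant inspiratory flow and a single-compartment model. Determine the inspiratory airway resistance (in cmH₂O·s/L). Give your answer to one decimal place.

13.0

Flow: 73 L/min ÷ 60 = 1.2167 L/s.
Equation of motion (constant flow): PIP = Vt/C + R·V̇ + PEEP.
R·V̇ = PIP − Vt/C − PEEP = 38.9 − 420/46.2 − 14 = 38.9 − 9.091 − 14 = 15.809 cmH2O.
R = 15.809 / 1.2167 = 12.993 cmH2O·s/L.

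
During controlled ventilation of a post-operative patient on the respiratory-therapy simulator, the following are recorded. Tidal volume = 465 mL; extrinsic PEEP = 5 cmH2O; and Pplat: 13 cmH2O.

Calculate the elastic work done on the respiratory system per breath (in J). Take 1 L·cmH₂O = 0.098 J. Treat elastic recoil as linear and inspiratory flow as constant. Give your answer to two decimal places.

0.18

Elastic work ≈ ½ × (Pplat − PEEP) × Vt = 0.5 × (13 − 5) × 0.465 L = 0.5 × 8.0 × 0.465 = 1.86 L·cmH2O.
× 0.098 J/(L·cmH2O) → 0.1823 J.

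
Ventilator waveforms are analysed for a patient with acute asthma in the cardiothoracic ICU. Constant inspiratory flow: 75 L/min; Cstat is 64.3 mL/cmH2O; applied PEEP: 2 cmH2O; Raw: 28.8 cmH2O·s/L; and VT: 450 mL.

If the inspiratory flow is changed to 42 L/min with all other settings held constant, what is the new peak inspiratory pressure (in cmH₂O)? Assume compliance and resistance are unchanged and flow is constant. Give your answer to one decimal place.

29.2

Flow: 75 L/min ÷ 60 = 1.25 L/s.
New flow: 42 L/min ÷ 60 = 0.7 L/s.
PIP = Vt/C + R·V̇ + PEEP (constant-flow equation of motion).
Only the resistive term changes: ΔPIP = R × ΔV̇ = 28.8 × (0.7 − 1.25) = 28.8 × -0.55 = -15.84 cmH2O.
Original PIP = 450/64.3 + 28.8×1.25 + 2 = 44.998 cmH2O; new PIP = 44.998 + (-15.84) = 29.158 cmH2O.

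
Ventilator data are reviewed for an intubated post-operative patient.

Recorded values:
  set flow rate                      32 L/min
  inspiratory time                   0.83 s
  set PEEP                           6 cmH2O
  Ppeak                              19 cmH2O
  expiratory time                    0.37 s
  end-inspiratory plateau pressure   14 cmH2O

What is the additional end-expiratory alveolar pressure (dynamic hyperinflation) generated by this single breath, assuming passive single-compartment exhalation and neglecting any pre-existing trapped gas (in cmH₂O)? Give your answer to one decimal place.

Flow: 32 L/min ÷ 60 = 0.5333 L/s.
Vt = flow × Ti = 0.5333 L/s × 0.83 s × 1000 mL/L = 442.64 mL.
R = (PIP − Pplat)/V̇ = (19 − 14) / 0.5333 = 5.0/0.5333 = 9.376 cmH2O·s/L.
C = Vt/(Pplat − PEEP) = 442.64 / (14 − 6) = 442.64/8.0 = 55.33 mL/cmH2O.
τ = R × C = 9.376 × 0.05533 L/cmH2O = 0.5188 s.
Fraction remaining = e^(−Te/τ) = e^(−0.37/0.5188) = 0.4901; trapped volume = 442.64 × 0.4901 = 216.94 mL.
Additional alveolar pressure from trapping ≈ V_trapped / C = 216.94 / 55.33 = 3.921 cmH2O.

3.9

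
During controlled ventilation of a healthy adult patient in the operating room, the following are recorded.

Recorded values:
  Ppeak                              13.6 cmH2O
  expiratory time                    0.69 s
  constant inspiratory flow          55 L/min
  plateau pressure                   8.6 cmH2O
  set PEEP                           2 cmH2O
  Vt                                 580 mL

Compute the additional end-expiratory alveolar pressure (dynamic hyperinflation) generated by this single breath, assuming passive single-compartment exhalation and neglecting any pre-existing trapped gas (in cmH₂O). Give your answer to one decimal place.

Flow: 55 L/min ÷ 60 = 0.9167 L/s.
R = (PIP − Pplat)/V̇ = (13.6 − 8.6) / 0.9167 = 5.0/0.9167 = 5.454 cmH2O·s/L.
C = Vt/(Pplat − PEEP) = 580.0 / (8.6 − 2) = 580.0/6.6 = 87.879 mL/cmH2O.
τ = R × C = 5.454 × 0.08788 L/cmH2O = 0.4793 s.
Fraction remaining = e^(−Te/τ) = e^(−0.69/0.4793) = 0.237; trapped volume = 580.0 × 0.237 = 137.46 mL.
Additional alveolar pressure from trapping ≈ V_trapped / C = 137.46 / 87.879 = 1.564 cmH2O.

1.6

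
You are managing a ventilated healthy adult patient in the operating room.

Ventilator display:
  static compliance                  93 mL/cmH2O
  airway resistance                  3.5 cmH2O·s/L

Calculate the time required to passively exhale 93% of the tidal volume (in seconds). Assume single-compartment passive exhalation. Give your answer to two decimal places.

τ = R × C = 3.5 × 93 mL/cmH2O = 3.5 × 0.093 L/cmH2O = 0.3255 s.
Exhaled fraction f = 1 − e^(−t/τ) → t = −τ·ln(1 − f) = −0.3255·ln(0.07) = 0.8656 s.

0.87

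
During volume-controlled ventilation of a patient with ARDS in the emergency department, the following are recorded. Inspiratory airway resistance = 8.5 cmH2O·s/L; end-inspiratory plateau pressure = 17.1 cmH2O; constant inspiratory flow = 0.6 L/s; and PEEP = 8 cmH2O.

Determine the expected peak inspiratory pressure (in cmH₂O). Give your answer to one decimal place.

PIP = Pplat + Raw × flow = 17.1 + 8.5 × 0.6 = 17.1 + 5.1 = 22.2 cmH2O.

22.2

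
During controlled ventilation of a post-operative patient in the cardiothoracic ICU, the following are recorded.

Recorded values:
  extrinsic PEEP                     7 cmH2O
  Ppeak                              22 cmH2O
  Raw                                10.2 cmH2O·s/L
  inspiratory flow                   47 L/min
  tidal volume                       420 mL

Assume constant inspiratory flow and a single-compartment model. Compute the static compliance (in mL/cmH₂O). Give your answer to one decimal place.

Flow: 47 L/min ÷ 60 = 0.7833 L/s.
Equation of motion (constant flow): PIP = Vt/C + R·V̇ + PEEP.
Vt/C = PIP − R·V̇ − PEEP = 22 − 10.2×0.7833 − 7 = 22 − 7.99 − 7 = 7.01 cmH2O.
C = Vt / 7.01 = 420 / 7.01 = 59.914 mL/cmH2O.

59.9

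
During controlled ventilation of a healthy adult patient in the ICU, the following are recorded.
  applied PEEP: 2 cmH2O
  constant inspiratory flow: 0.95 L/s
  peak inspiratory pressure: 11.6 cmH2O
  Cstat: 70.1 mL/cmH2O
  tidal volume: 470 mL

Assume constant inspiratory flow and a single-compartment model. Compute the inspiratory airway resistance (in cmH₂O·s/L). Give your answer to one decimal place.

Equation of motion (constant flow): PIP = Vt/C + R·V̇ + PEEP.
R·V̇ = PIP − Vt/C − PEEP = 11.6 − 470/70.1 − 2 = 11.6 − 6.705 − 2 = 2.895 cmH2O.
R = 2.895 / 0.95 = 3.047 cmH2O·s/L.

3.0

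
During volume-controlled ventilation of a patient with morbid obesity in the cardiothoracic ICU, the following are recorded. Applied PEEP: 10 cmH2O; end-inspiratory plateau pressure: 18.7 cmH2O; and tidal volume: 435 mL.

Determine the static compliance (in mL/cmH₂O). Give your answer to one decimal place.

50.0

Cstat = Vt / (Pplat − PEEP) = 435 / (18.7 − 10) = 435 / 8.7 = 50.0 mL/cmH2O.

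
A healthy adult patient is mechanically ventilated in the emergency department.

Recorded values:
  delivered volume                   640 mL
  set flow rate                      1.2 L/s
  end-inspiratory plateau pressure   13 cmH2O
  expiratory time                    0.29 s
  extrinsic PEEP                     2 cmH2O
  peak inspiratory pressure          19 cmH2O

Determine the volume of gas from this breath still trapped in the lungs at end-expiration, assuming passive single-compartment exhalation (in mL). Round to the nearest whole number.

R = (PIP − Pplat)/V̇ = (19 − 13) / 1.2 = 6.0/1.2 = 5.0 cmH2O·s/L.
C = Vt/(Pplat − PEEP) = 640.0 / (13 − 2) = 640.0/11.0 = 58.182 mL/cmH2O.
τ = R × C = 5.0 × 0.05818 L/cmH2O = 0.2909 s.
Fraction remaining = e^(−Te/τ) = e^(−0.29/0.2909) = 0.369.
Trapped volume = 640.0 × 0.369 = 236.16 mL.

236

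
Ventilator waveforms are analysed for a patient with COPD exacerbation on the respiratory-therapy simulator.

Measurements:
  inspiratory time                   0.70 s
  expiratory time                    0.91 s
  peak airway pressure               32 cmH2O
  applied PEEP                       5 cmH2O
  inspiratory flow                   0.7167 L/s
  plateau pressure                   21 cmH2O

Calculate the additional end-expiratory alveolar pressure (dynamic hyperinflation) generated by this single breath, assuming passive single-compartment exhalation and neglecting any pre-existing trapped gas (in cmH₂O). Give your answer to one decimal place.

Vt = flow × Ti = 0.7167 L/s × 0.70 s × 1000 mL/L = 501.69 mL.
R = (PIP − Pplat)/V̇ = (32 − 21) / 0.7167 = 11.0/0.7167 = 15.348 cmH2O·s/L.
C = Vt/(Pplat − PEEP) = 501.69 / (21 − 5) = 501.69/16.0 = 31.356 mL/cmH2O.
τ = R × C = 15.348 × 0.03136 L/cmH2O = 0.4813 s.
Fraction remaining = e^(−Te/τ) = e^(−0.91/0.4813) = 0.151; trapped volume = 501.69 × 0.151 = 75.755 mL.
Additional alveolar pressure from trapping ≈ V_trapped / C = 75.755 / 31.356 = 2.416 cmH2O.

2.4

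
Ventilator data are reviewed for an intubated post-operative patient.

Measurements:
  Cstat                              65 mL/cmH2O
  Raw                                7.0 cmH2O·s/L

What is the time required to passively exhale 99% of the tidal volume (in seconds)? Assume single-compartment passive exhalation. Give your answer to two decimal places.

τ = R × C = 7.0 × 65 mL/cmH2O = 7.0 × 0.065 L/cmH2O = 0.455 s.
Exhaled fraction f = 1 − e^(−t/τ) → t = −τ·ln(1 − f) = −0.455·ln(0.01) = 2.095 s.

2.10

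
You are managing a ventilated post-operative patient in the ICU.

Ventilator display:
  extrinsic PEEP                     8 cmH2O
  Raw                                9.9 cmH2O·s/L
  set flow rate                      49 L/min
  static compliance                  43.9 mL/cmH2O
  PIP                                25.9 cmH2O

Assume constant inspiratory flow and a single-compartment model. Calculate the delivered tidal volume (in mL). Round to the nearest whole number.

Flow: 49 L/min ÷ 60 = 0.8167 L/s.
Equation of motion (constant flow): PIP = Vt/C + R·V̇ + PEEP.
Vt/C = PIP − R·V̇ − PEEP = 25.9 − 8.085 − 8 = 9.815 cmH2O.
Vt = C × 9.815 = 43.9 × 9.815 = 430.88 mL.

431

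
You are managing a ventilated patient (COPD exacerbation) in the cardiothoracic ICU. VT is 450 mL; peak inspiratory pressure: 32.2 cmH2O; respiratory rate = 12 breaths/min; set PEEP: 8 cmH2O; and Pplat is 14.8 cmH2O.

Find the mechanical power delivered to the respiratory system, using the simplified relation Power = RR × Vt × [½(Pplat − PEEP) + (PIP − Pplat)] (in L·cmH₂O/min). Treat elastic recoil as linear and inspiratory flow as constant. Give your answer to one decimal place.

112.3

Per-breath work = Vt × [½(Pplat−PEEP) + (PIP−Pplat)] = 0.450 × [0.5×6.8 + 17.4] = 0.450 × 20.8 = 9.36 L·cmH2O.
Power = 12 × 9.36 = 112.32 L·cmH2O/min.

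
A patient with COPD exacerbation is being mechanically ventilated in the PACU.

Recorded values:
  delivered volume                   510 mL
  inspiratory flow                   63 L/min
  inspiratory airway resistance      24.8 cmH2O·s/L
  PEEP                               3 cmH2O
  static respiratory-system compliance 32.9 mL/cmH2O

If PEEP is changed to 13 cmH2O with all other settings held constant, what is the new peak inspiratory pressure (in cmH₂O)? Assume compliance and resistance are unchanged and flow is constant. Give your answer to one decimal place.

54.5

Flow: 63 L/min ÷ 60 = 1.05 L/s.
PIP = Vt/C + R·V̇ + PEEP (constant-flow equation of motion).
Only the baseline term changes: ΔPIP = ΔPEEP = 13 − 3 = 10.0 cmH2O.
Original PIP = 510/32.9 + 24.8×1.05 + 3 = 44.542 cmH2O; new PIP = 44.542 + (10.0) = 54.542 cmH2O.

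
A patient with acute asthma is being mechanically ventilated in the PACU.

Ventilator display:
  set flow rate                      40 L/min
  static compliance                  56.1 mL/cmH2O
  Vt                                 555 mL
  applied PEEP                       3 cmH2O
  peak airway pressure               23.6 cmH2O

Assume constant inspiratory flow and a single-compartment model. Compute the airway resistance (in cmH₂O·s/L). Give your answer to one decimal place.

16.1

Flow: 40 L/min ÷ 60 = 0.6667 L/s.
Equation of motion (constant flow): PIP = Vt/C + R·V̇ + PEEP.
R·V̇ = PIP − Vt/C − PEEP = 23.6 − 555/56.1 − 3 = 23.6 − 9.893 − 3 = 10.707 cmH2O.
R = 10.707 / 0.6667 = 16.06 cmH2O·s/L.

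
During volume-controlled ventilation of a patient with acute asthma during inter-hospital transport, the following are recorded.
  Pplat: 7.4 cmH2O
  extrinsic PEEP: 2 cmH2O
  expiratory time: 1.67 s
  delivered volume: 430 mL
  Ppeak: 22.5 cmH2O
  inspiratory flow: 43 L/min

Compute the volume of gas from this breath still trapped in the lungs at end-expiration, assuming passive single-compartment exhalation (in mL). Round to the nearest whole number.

159

Flow: 43 L/min ÷ 60 = 0.7167 L/s.
R = (PIP − Pplat)/V̇ = (22.5 − 7.4) / 0.7167 = 15.1/0.7167 = 21.069 cmH2O·s/L.
C = Vt/(Pplat − PEEP) = 430.0 / (7.4 − 2) = 430.0/5.4 = 79.63 mL/cmH2O.
τ = R × C = 21.069 × 0.07963 L/cmH2O = 1.678 s.
Fraction remaining = e^(−Te/τ) = e^(−1.67/1.678) = 0.3696.
Trapped volume = 430.0 × 0.3696 = 158.93 mL.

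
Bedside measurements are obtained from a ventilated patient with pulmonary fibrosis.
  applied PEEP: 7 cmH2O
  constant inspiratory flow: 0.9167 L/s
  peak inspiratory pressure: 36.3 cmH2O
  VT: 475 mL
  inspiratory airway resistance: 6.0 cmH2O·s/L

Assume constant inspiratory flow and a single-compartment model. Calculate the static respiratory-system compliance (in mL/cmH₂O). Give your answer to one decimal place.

20.0

Equation of motion (constant flow): PIP = Vt/C + R·V̇ + PEEP.
Vt/C = PIP − R·V̇ − PEEP = 36.3 − 6.0×0.9167 − 7 = 36.3 − 5.5 − 7 = 23.8 cmH2O.
C = Vt / 23.8 = 475 / 23.8 = 19.958 mL/cmH2O.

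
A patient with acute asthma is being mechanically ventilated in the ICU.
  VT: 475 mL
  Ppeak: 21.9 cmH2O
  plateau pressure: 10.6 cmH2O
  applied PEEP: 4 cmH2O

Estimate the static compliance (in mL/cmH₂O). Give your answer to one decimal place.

Cstat = Vt / (Pplat − PEEP) = 475 / (10.6 − 4) = 475 / 6.6 = 71.97 mL/cmH2O.

72.0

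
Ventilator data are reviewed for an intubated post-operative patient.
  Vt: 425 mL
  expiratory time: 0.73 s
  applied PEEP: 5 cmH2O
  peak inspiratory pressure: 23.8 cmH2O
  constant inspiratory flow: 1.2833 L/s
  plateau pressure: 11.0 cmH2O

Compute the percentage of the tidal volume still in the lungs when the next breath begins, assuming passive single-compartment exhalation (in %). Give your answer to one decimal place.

R = (PIP − Pplat)/V̇ = (23.8 − 11.0) / 1.2833 = 12.8/1.2833 = 9.974 cmH2O·s/L.
C = Vt/(Pplat − PEEP) = 425.0 / (11.0 − 5) = 425.0/6.0 = 70.833 mL/cmH2O.
τ = R × C = 9.974 × 0.07083 L/cmH2O = 0.7065 s.
Fraction remaining at end-expiration = e^(−Te/τ) = e^(−0.73/0.7065) = 0.3558 → 35.58%.

35.6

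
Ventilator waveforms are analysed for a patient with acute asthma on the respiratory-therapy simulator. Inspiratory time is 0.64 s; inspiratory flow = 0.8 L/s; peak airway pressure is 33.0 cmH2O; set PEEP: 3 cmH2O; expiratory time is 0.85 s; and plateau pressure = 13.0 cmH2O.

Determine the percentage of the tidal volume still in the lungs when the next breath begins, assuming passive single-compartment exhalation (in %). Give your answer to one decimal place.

51.5

Vt = flow × Ti = 0.8 L/s × 0.64 s × 1000 mL/L = 512.0 mL.
R = (PIP − Pplat)/V̇ = (33.0 − 13.0) / 0.8 = 20.0/0.8 = 25.0 cmH2O·s/L.
C = Vt/(Pplat − PEEP) = 512.0 / (13.0 − 3) = 512.0/10.0 = 51.2 mL/cmH2O.
τ = R × C = 25.0 × 0.0512 L/cmH2O = 1.28 s.
Fraction remaining at end-expiration = e^(−Te/τ) = e^(−0.85/1.28) = 0.5148 → 51.48%.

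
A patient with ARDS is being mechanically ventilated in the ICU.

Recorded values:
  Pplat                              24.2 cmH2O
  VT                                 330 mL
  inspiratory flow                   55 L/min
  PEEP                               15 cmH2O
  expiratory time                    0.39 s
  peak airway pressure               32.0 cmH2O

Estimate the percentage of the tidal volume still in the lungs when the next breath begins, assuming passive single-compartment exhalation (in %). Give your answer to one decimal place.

Flow: 55 L/min ÷ 60 = 0.9167 L/s.
R = (PIP − Pplat)/V̇ = (32.0 − 24.2) / 0.9167 = 7.8/0.9167 = 8.509 cmH2O·s/L.
C = Vt/(Pplat − PEEP) = 330.0 / (24.2 − 15) = 330.0/9.2 = 35.87 mL/cmH2O.
τ = R × C = 8.509 × 0.03587 L/cmH2O = 0.3052 s.
Fraction remaining at end-expiration = e^(−Te/τ) = e^(−0.39/0.3052) = 0.2786 → 27.86%.

27.9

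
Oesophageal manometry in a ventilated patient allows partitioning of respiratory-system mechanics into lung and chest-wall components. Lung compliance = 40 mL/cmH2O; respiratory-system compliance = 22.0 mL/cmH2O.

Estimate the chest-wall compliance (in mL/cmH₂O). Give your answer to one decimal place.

1/Ccw = 1/Crs − 1/CL.
1/Ccw = 1/22.0 − 1/40 = 0.02045.
Ccw = 48.9 mL/cmH2O.

48.9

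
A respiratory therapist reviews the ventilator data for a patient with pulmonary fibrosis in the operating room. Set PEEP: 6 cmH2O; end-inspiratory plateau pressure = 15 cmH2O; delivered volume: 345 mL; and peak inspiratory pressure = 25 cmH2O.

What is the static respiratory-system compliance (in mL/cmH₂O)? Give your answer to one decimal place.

38.3

Cstat = Vt / (Pplat − PEEP) = 345 / (15 − 6) = 345 / 9.0 = 38.333 mL/cmH2O.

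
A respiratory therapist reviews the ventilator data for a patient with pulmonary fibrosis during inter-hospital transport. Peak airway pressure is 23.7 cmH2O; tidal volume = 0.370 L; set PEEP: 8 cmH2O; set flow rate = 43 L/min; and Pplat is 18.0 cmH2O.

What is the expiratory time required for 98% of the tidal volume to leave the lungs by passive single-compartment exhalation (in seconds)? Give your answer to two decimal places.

1.15

Flow: 43 L/min ÷ 60 = 0.7167 L/s.
R = (PIP − Pplat)/V̇ = (23.7 − 18.0) / 0.7167 = 5.7/0.7167 = 7.953 cmH2O·s/L.
C = Vt/(Pplat − PEEP) = 370.0 / (18.0 − 8) = 370.0/10.0 = 37.0 mL/cmH2O.
τ = R × C = 7.953 × 0.037 L/cmH2O = 0.2943 s.
t = −τ·ln(1 − 0.98) = −0.2943·ln(0.02) = 1.151 s.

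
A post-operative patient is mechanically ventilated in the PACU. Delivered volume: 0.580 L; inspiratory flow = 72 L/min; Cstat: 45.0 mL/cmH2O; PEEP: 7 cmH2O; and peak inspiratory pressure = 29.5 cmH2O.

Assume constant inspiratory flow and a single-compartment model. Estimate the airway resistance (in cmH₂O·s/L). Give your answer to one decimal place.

8.0

Flow: 72 L/min ÷ 60 = 1.2 L/s.
Equation of motion (constant flow): PIP = Vt/C + R·V̇ + PEEP.
R·V̇ = PIP − Vt/C − PEEP = 29.5 − 580/45.0 − 7 = 29.5 − 12.889 − 7 = 9.611 cmH2O.
R = 9.611 / 1.2 = 8.009 cmH2O·s/L.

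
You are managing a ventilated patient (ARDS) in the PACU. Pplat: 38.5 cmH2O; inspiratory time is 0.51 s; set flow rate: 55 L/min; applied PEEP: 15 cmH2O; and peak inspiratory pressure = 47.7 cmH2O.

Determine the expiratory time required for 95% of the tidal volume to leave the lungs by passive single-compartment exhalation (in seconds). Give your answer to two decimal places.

0.60

Flow: 55 L/min ÷ 60 = 0.9167 L/s.
Vt = flow × Ti = 0.9167 L/s × 0.51 s × 1000 mL/L = 467.52 mL.
R = (PIP − Pplat)/V̇ = (47.7 − 38.5) / 0.9167 = 9.2/0.9167 = 10.036 cmH2O·s/L.
C = Vt/(Pplat − PEEP) = 467.52 / (38.5 − 15) = 467.52/23.5 = 19.894 mL/cmH2O.
τ = R × C = 10.036 × 0.01989 L/cmH2O = 0.1996 s.
t = −τ·ln(1 − 0.95) = −0.1996·ln(0.05) = 0.5979 s.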